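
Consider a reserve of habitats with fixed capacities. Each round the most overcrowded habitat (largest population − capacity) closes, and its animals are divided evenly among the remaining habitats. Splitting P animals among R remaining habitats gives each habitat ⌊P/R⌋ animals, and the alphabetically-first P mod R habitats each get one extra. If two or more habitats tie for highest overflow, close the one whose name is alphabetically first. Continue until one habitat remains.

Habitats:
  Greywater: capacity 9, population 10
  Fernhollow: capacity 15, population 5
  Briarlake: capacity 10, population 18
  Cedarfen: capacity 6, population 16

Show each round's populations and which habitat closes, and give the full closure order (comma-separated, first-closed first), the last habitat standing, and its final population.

Closure order: Cedarfen, Briarlake, Greywater
Last habitat: Fernhollow with 49 animals

Round 1: Briarlake=18 Cedarfen=16 Fernhollow=5 Greywater=10 → close Cedarfen (overflow 10)
  16÷3 = 5 each, +1 to first 1
Round 2: Briarlake=24 Fernhollow=10 Greywater=15 → close Briarlake (overflow 14)
  24÷2 = 12 each, +1 to first 0
Round 3: Fernhollow=22 Greywater=27 → close Greywater (overflow 18)
  27÷1 = 27 each, +1 to first 0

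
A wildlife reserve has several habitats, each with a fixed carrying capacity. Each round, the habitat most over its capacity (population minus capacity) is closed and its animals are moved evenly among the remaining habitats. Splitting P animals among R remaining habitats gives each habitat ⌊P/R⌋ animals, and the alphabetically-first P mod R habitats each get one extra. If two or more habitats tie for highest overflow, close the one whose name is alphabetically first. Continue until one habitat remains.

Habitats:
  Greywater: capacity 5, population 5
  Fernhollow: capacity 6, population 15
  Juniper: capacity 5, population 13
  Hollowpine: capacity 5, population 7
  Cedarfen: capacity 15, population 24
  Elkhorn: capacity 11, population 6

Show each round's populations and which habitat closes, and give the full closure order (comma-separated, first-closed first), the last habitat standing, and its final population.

Round 1: Cedarfen=24 Elkhorn=6 Fernhollow=15 Greywater=5 Hollowpine=7 Juniper=13 → close Cedarfen (overflow 9)
  24÷5 = 4 each, +1 to first 4
Round 2: Elkhorn=11 Fernhollow=20 Greywater=10 Hollowpine=12 Juniper=17 → close Fernhollow (overflow 14)
  20÷4 = 5 each, +1 to first 0
Round 3: Elkhorn=16 Greywater=15 Hollowpine=17 Juniper=22 → close Juniper (overflow 17)
  22÷3 = 7 each, +1 to first 1
Round 4: Elkhorn=24 Greywater=22 Hollowpine=24 → close Hollowpine (overflow 19)
  24÷2 = 12 each, +1 to first 0
Round 5: Elkhorn=36 Greywater=34 → close Greywater (overflow 29)
  34÷1 = 34 each, +1 to first 0

Closure order: Cedarfen, Fernhollow, Juniper, Hollowpine, Greywater
Last habitat: Elkhorn with 70 animals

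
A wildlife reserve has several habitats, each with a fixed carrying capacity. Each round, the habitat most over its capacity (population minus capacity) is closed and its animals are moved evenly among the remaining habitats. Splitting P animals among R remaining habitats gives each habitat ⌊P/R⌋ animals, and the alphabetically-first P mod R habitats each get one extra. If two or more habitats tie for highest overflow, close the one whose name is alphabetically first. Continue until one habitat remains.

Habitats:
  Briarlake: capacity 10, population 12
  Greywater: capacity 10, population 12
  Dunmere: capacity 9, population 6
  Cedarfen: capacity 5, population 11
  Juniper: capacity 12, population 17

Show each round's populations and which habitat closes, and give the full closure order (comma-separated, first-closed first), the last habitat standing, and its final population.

Round 1: Briarlake=12 Cedarfen=11 Dunmere=6 Greywater=12 Juniper=17 → close Cedarfen (overflow 6)
  11÷4 = 2 each, +1 to first 3
Round 2: Briarlake=15 Dunmere=9 Greywater=15 Juniper=19 → close Juniper (overflow 7)
  19÷3 = 6 each, +1 to first 1
Round 3: Briarlake=22 Dunmere=15 Greywater=21 → close Briarlake (overflow 12)
  22÷2 = 11 each, +1 to first 0
Round 4: Dunmere=26 Greywater=32 → close Greywater (overflow 22)
  32÷1 = 32 each, +1 to first 0

Closure order: Cedarfen, Juniper, Briarlake, Greywater
Last habitat: Dunmere with 58 animals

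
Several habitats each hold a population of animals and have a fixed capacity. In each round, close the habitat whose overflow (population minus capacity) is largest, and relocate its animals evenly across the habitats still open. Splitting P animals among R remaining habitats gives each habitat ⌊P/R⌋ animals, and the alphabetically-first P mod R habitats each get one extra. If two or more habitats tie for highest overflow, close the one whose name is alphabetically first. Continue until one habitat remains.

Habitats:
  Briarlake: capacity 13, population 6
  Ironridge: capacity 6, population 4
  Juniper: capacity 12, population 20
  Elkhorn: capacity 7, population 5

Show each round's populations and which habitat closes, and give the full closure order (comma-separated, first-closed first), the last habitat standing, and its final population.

Round 1: Briarlake=6 Elkhorn=5 Ironridge=4 Juniper=20 → close Juniper (overflow 8)
  20÷3 = 6 each, +1 to first 2
Round 2: Briarlake=13 Elkhorn=12 Ironridge=10 → close Elkhorn (overflow 5)
  12÷2 = 6 each, +1 to first 0
Round 3: Briarlake=19 Ironridge=16 → close Ironridge (overflow 10)
  16÷1 = 16 each, +1 to first 0

Closure order: Juniper, Elkhorn, Ironridge
Last habitat: Briarlake with 35 animals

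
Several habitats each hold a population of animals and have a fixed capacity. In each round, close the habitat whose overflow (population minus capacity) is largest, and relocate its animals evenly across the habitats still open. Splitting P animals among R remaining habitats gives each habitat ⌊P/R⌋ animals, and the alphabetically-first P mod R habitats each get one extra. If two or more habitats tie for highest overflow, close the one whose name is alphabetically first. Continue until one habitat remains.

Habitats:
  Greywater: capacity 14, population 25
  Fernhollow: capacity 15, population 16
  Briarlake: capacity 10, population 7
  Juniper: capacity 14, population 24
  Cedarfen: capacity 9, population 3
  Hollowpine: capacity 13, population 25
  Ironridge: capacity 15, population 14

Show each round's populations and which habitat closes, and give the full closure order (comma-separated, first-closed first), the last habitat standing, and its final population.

Closure order: Hollowpine, Greywater, Juniper, Fernhollow, Briarlake, Ironridge
Last habitat: Cedarfen with 114 animals

Round 1: Briarlake=7 Cedarfen=3 Fernhollow=16 Greywater=25 Hollowpine=25 Ironridge=14 Juniper=24 → close Hollowpine (overflow 12)
  25÷6 = 4 each, +1 to first 1
Round 2: Briarlake=12 Cedarfen=7 Fernhollow=20 Greywater=29 Ironridge=18 Juniper=28 → close Greywater (overflow 15)
  29÷5 = 5 each, +1 to first 4
Round 3: Briarlake=18 Cedarfen=13 Fernhollow=26 Ironridge=24 Juniper=33 → close Juniper (overflow 19)
  33÷4 = 8 each, +1 to first 1
Round 4: Briarlake=27 Cedarfen=21 Fernhollow=34 Ironridge=32 → close Fernhollow (overflow 19)
  34÷3 = 11 each, +1 to first 1
Round 5: Briarlake=39 Cedarfen=32 Ironridge=43 → close Briarlake (overflow 29)
  39÷2 = 19 each, +1 to first 1
Round 6: Cedarfen=52 Ironridge=62 → close Ironridge (overflow 47)
  62÷1 = 62 each, +1 to first 0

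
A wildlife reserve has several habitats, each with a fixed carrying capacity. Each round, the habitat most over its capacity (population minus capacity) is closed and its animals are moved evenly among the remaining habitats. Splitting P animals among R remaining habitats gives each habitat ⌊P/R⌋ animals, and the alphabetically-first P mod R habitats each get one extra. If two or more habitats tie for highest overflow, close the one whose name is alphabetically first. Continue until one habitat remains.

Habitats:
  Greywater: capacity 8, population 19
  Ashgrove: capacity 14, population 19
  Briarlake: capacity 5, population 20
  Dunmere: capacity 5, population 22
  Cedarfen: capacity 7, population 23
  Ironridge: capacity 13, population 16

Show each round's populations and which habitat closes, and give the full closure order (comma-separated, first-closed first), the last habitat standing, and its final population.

Round 1: Ashgrove=19 Briarlake=20 Cedarfen=23 Dunmere=22 Greywater=19 Ironridge=16 → close Dunmere (overflow 17)
  22÷5 = 4 each, +1 to first 2
Round 2: Ashgrove=24 Briarlake=25 Cedarfen=27 Greywater=23 Ironridge=20 → close Briarlake (overflow 20)
  25÷4 = 6 each, +1 to first 1
Round 3: Ashgrove=31 Cedarfen=33 Greywater=29 Ironridge=26 → close Cedarfen (overflow 26)
  33÷3 = 11 each, +1 to first 0
Round 4: Ashgrove=42 Greywater=40 Ironridge=37 → close Greywater (overflow 32)
  40÷2 = 20 each, +1 to first 0
Round 5: Ashgrove=62 Ironridge=57 → close Ashgrove (overflow 48)
  62÷1 = 62 each, +1 to first 0

Closure order: Dunmere, Briarlake, Cedarfen, Greywater, Ashgrove
Last habitat: Ironridge with 119 animals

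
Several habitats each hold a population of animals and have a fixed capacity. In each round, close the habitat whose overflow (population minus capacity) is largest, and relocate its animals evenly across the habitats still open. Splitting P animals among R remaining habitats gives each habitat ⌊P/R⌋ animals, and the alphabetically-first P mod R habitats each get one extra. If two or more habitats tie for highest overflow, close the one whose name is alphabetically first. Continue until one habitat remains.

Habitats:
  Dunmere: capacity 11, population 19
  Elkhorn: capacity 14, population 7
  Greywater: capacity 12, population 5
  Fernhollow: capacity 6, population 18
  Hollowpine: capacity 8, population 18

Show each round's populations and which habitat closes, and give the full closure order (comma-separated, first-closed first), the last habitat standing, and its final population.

Closure order: Fernhollow, Hollowpine, Dunmere, Elkhorn
Last habitat: Greywater with 67 animals

Round 1: Dunmere=19 Elkhorn=7 Fernhollow=18 Greywater=5 Hollowpine=18 → close Fernhollow (overflow 12)
  18÷4 = 4 each, +1 to first 2
Round 2: Dunmere=24 Elkhorn=12 Greywater=9 Hollowpine=22 → close Hollowpine (overflow 14)
  22÷3 = 7 each, +1 to first 1
Round 3: Dunmere=32 Elkhorn=19 Greywater=16 → close Dunmere (overflow 21)
  32÷2 = 16 each, +1 to first 0
Round 4: Elkhorn=35 Greywater=32 → close Elkhorn (overflow 21)
  35÷1 = 35 each, +1 to first 0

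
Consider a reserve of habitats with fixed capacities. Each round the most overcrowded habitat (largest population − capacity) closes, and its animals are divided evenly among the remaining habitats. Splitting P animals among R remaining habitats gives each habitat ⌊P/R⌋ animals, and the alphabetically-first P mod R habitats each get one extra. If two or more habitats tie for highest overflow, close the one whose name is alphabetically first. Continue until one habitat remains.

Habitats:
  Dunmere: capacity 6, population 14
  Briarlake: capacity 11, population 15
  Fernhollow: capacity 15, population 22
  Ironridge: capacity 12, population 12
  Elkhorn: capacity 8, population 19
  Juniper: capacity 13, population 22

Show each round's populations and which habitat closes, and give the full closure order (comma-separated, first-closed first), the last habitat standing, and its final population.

Closure order: Elkhorn, Dunmere, Fernhollow, Juniper, Briarlake
Last habitat: Ironridge with 104 animals

Round 1: Briarlake=15 Dunmere=14 Elkhorn=19 Fernhollow=22 Ironridge=12 Juniper=22 → close Elkhorn (overflow 11)
  19÷5 = 3 each, +1 to first 4
Round 2: Briarlake=19 Dunmere=18 Fernhollow=26 Ironridge=16 Juniper=25 → close Dunmere (overflow 12)
  18÷4 = 4 each, +1 to first 2
Round 3: Briarlake=24 Fernhollow=31 Ironridge=20 Juniper=29 → close Fernhollow (overflow 16)
  31÷3 = 10 each, +1 to first 1
Round 4: Briarlake=35 Ironridge=30 Juniper=39 → close Juniper (overflow 26)
  39÷2 = 19 each, +1 to first 1
Round 5: Briarlake=55 Ironridge=49 → close Briarlake (overflow 44)
  55÷1 = 55 each, +1 to first 0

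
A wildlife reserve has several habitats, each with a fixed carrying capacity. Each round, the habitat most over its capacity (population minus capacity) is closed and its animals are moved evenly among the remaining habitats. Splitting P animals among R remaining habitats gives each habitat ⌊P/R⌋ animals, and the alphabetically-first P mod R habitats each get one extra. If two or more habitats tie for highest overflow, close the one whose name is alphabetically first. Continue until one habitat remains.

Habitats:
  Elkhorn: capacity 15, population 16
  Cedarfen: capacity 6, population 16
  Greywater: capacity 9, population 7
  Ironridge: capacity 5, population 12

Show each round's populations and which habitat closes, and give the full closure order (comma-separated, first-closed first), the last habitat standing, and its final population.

Closure order: Cedarfen, Ironridge, Elkhorn
Last habitat: Greywater with 51 animals

Round 1: Cedarfen=16 Elkhorn=16 Greywater=7 Ironridge=12 → close Cedarfen (overflow 10)
  16÷3 = 5 each, +1 to first 1
Round 2: Elkhorn=22 Greywater=12 Ironridge=17 → close Ironridge (overflow 12)
  17÷2 = 8 each, +1 to first 1
Round 3: Elkhorn=31 Greywater=20 → close Elkhorn (overflow 16)
  31÷1 = 31 each, +1 to first 0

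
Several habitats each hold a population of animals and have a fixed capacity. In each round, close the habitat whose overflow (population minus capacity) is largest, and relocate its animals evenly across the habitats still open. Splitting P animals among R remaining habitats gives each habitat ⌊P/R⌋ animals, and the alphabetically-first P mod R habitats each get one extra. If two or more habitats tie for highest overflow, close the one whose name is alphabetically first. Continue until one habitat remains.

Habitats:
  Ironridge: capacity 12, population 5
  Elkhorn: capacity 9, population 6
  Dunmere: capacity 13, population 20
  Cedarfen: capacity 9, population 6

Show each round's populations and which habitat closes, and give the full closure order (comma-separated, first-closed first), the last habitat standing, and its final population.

Closure order: Dunmere, Cedarfen, Elkhorn
Last habitat: Ironridge with 37 animals

Round 1: Cedarfen=6 Dunmere=20 Elkhorn=6 Ironridge=5 → close Dunmere (overflow 7)
  20÷3 = 6 each, +1 to first 2
Round 2: Cedarfen=13 Elkhorn=13 Ironridge=11 → close Cedarfen (overflow 4)
  13÷2 = 6 each, +1 to first 1
Round 3: Elkhorn=20 Ironridge=17 → close Elkhorn (overflow 11)
  20÷1 = 20 each, +1 to first 0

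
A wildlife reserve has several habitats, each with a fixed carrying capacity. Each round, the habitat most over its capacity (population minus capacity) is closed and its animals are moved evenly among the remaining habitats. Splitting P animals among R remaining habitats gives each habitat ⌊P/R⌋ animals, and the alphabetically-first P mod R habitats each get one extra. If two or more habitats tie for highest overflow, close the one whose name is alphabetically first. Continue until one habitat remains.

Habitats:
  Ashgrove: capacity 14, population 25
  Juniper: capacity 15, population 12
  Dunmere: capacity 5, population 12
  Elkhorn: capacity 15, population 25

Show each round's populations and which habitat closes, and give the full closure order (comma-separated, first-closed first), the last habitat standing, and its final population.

Round 1: Ashgrove=25 Dunmere=12 Elkhorn=25 Juniper=12 → close Ashgrove (overflow 11)
  25÷3 = 8 each, +1 to first 1
Round 2: Dunmere=21 Elkhorn=33 Juniper=20 → close Elkhorn (overflow 18)
  33÷2 = 16 each, +1 to first 1
Round 3: Dunmere=38 Juniper=36 → close Dunmere (overflow 33)
  38÷1 = 38 each, +1 to first 0

Closure order: Ashgrove, Elkhorn, Dunmere
Last habitat: Juniper with 74 animals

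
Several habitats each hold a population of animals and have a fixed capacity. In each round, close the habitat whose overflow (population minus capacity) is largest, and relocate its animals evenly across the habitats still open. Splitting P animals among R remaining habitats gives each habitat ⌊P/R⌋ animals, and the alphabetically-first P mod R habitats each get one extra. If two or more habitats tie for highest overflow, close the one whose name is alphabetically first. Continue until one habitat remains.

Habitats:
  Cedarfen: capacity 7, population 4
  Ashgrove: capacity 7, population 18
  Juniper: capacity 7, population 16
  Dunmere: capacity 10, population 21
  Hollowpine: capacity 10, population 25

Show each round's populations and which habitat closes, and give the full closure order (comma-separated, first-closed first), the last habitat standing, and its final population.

Round 1: Ashgrove=18 Cedarfen=4 Dunmere=21 Hollowpine=25 Juniper=16 → close Hollowpine (overflow 15)
  25÷4 = 6 each, +1 to first 1
Round 2: Ashgrove=25 Cedarfen=10 Dunmere=27 Juniper=22 → close Ashgrove (overflow 18)
  25÷3 = 8 each, +1 to first 1
Round 3: Cedarfen=19 Dunmere=35 Juniper=30 → close Dunmere (overflow 25)
  35÷2 = 17 each, +1 to first 1
Round 4: Cedarfen=37 Juniper=47 → close Juniper (overflow 40)
  47÷1 = 47 each, +1 to first 0

Closure order: Hollowpine, Ashgrove, Dunmere, Juniper
Last habitat: Cedarfen with 84 animals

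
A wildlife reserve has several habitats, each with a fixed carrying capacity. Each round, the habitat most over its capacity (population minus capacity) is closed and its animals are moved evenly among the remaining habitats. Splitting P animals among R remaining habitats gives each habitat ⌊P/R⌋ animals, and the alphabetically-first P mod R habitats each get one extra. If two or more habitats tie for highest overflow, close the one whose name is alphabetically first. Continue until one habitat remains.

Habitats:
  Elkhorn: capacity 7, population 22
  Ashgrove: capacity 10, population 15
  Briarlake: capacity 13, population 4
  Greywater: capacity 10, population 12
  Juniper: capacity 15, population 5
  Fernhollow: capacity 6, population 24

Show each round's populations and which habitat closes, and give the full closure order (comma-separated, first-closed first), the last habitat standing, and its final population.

Round 1: Ashgrove=15 Briarlake=4 Elkhorn=22 Fernhollow=24 Greywater=12 Juniper=5 → close Fernhollow (overflow 18)
  24÷5 = 4 each, +1 to first 4
Round 2: Ashgrove=20 Briarlake=9 Elkhorn=27 Greywater=17 Juniper=9 → close Elkhorn (overflow 20)
  27÷4 = 6 each, +1 to first 3
Round 3: Ashgrove=27 Briarlake=16 Greywater=24 Juniper=15 → close Ashgrove (overflow 17)
  27÷3 = 9 each, +1 to first 0
Round 4: Briarlake=25 Greywater=33 Juniper=24 → close Greywater (overflow 23)
  33÷2 = 16 each, +1 to first 1
Round 5: Briarlake=42 Juniper=40 → close Briarlake (overflow 29)
  42÷1 = 42 each, +1 to first 0

Closure order: Fernhollow, Elkhorn, Ashgrove, Greywater, Briarlake
Last habitat: Juniper with 82 animals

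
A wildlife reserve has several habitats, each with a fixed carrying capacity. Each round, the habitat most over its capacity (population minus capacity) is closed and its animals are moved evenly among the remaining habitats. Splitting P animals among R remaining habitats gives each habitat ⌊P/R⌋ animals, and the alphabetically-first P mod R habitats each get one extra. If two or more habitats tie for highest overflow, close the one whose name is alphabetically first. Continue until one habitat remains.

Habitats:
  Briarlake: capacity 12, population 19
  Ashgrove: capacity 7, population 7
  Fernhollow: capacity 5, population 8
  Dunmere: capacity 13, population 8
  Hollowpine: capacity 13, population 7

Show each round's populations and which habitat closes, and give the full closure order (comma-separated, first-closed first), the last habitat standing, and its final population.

Closure order: Briarlake, Fernhollow, Ashgrove, Dunmere
Last habitat: Hollowpine with 49 animals

Round 1: Ashgrove=7 Briarlake=19 Dunmere=8 Fernhollow=8 Hollowpine=7 → close Briarlake (overflow 7)
  19÷4 = 4 each, +1 to first 3
Round 2: Ashgrove=12 Dunmere=13 Fernhollow=13 Hollowpine=11 → close Fernhollow (overflow 8)
  13÷3 = 4 each, +1 to first 1
Round 3: Ashgrove=17 Dunmere=17 Hollowpine=15 → close Ashgrove (overflow 10)
  17÷2 = 8 each, +1 to first 1
Round 4: Dunmere=26 Hollowpine=23 → close Dunmere (overflow 13)
  26÷1 = 26 each, +1 to first 0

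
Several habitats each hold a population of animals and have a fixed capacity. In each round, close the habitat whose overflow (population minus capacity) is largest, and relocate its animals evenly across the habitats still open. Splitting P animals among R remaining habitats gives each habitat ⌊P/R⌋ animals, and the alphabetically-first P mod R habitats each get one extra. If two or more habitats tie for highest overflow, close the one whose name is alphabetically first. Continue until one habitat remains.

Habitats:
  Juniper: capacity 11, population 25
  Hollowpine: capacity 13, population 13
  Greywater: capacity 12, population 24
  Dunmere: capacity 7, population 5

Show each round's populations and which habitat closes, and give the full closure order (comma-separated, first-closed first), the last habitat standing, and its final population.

Round 1: Dunmere=5 Greywater=24 Hollowpine=13 Juniper=25 → close Juniper (overflow 14)
  25÷3 = 8 each, +1 to first 1
Round 2: Dunmere=14 Greywater=32 Hollowpine=21 → close Greywater (overflow 20)
  32÷2 = 16 each, +1 to first 0
Round 3: Dunmere=30 Hollowpine=37 → close Hollowpine (overflow 24)
  37÷1 = 37 each, +1 to first 0

Closure order: Juniper, Greywater, Hollowpine
Last habitat: Dunmere with 67 animals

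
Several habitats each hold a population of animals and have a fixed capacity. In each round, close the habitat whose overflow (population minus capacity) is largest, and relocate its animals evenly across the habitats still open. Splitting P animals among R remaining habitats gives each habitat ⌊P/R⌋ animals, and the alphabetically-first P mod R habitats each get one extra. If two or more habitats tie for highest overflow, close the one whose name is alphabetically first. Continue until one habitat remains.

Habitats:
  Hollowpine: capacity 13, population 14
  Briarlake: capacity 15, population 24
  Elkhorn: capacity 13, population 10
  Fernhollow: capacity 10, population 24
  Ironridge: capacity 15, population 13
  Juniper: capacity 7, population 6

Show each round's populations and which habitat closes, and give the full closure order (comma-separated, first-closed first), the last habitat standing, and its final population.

Closure order: Fernhollow, Briarlake, Hollowpine, Elkhorn, Ironridge
Last habitat: Juniper with 91 animals

Round 1: Briarlake=24 Elkhorn=10 Fernhollow=24 Hollowpine=14 Ironridge=13 Juniper=6 → close Fernhollow (overflow 14)
  24÷5 = 4 each, +1 to first 4
Round 2: Briarlake=29 Elkhorn=15 Hollowpine=19 Ironridge=18 Juniper=10 → close Briarlake (overflow 14)
  29÷4 = 7 each, +1 to first 1
Round 3: Elkhorn=23 Hollowpine=26 Ironridge=25 Juniper=17 → close Hollowpine (overflow 13)
  26÷3 = 8 each, +1 to first 2
Round 4: Elkhorn=32 Ironridge=34 Juniper=25 → close Elkhorn (overflow 19)
  32÷2 = 16 each, +1 to first 0
Round 5: Ironridge=50 Juniper=41 → close Ironridge (overflow 35)
  50÷1 = 50 each, +1 to first 0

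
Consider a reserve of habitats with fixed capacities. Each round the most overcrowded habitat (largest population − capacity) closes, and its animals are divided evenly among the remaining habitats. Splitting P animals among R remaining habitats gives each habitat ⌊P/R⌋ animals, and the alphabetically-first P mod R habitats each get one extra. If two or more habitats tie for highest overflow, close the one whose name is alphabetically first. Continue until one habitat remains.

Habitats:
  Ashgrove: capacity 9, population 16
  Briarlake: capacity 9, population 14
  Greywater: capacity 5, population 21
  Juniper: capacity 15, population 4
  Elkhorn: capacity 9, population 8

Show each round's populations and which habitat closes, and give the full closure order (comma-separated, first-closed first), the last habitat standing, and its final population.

Closure order: Greywater, Ashgrove, Briarlake, Elkhorn
Last habitat: Juniper with 63 animals

Round 1: Ashgrove=16 Briarlake=14 Elkhorn=8 Greywater=21 Juniper=4 → close Greywater (overflow 16)
  21÷4 = 5 each, +1 to first 1
Round 2: Ashgrove=22 Briarlake=19 Elkhorn=13 Juniper=9 → close Ashgrove (overflow 13)
  22÷3 = 7 each, +1 to first 1
Round 3: Briarlake=27 Elkhorn=20 Juniper=16 → close Briarlake (overflow 18)
  27÷2 = 13 each, +1 to first 1
Round 4: Elkhorn=34 Juniper=29 → close Elkhorn (overflow 25)
  34÷1 = 34 each, +1 to first 0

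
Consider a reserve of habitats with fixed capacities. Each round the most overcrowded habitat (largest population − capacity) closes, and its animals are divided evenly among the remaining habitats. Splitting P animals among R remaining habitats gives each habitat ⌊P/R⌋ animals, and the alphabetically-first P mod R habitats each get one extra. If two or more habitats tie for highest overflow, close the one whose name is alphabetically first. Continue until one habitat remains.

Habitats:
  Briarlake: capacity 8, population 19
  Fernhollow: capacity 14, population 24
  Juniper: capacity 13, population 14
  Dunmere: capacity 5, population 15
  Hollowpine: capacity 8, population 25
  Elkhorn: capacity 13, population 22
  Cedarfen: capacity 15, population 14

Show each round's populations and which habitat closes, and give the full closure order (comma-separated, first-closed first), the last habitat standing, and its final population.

Closure order: Hollowpine, Briarlake, Dunmere, Fernhollow, Elkhorn, Juniper
Last habitat: Cedarfen with 133 animals

Round 1: Briarlake=19 Cedarfen=14 Dunmere=15 Elkhorn=22 Fernhollow=24 Hollowpine=25 Juniper=14 → close Hollowpine (overflow 17)
  25÷6 = 4 each, +1 to first 1
Round 2: Briarlake=24 Cedarfen=18 Dunmere=19 Elkhorn=26 Fernhollow=28 Juniper=18 → close Briarlake (overflow 16)
  24÷5 = 4 each, +1 to first 4
Round 3: Cedarfen=23 Dunmere=24 Elkhorn=31 Fernhollow=33 Juniper=22 → close Dunmere (overflow 19)
  24÷4 = 6 each, +1 to first 0
Round 4: Cedarfen=29 Elkhorn=37 Fernhollow=39 Juniper=28 → close Fernhollow (overflow 25)
  39÷3 = 13 each, +1 to first 0
Round 5: Cedarfen=42 Elkhorn=50 Juniper=41 → close Elkhorn (overflow 37)
  50÷2 = 25 each, +1 to first 0
Round 6: Cedarfen=67 Juniper=66 → close Juniper (overflow 53)
  66÷1 = 66 each, +1 to first 0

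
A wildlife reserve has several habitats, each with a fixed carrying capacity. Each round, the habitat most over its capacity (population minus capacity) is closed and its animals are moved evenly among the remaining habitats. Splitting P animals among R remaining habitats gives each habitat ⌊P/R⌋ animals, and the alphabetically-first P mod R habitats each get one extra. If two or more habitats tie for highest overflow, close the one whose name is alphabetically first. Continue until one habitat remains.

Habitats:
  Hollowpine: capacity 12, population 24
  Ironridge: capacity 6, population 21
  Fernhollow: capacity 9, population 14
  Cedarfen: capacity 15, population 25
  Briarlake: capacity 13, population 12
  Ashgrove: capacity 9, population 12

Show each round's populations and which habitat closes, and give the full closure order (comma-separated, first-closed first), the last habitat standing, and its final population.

Round 1: Ashgrove=12 Briarlake=12 Cedarfen=25 Fernhollow=14 Hollowpine=24 Ironridge=21 → close Ironridge (overflow 15)
  21÷5 = 4 each, +1 to first 1
Round 2: Ashgrove=17 Briarlake=16 Cedarfen=29 Fernhollow=18 Hollowpine=28 → close Hollowpine (overflow 16)
  28÷4 = 7 each, +1 to first 0
Round 3: Ashgrove=24 Briarlake=23 Cedarfen=36 Fernhollow=25 → close Cedarfen (overflow 21)
  36÷3 = 12 each, +1 to first 0
Round 4: Ashgrove=36 Briarlake=35 Fernhollow=37 → close Fernhollow (overflow 28)
  37÷2 = 18 each, +1 to first 1
Round 5: Ashgrove=55 Briarlake=53 → close Ashgrove (overflow 46)
  55÷1 = 55 each, +1 to first 0

Closure order: Ironridge, Hollowpine, Cedarfen, Fernhollow, Ashgrove
Last habitat: Briarlake with 108 animals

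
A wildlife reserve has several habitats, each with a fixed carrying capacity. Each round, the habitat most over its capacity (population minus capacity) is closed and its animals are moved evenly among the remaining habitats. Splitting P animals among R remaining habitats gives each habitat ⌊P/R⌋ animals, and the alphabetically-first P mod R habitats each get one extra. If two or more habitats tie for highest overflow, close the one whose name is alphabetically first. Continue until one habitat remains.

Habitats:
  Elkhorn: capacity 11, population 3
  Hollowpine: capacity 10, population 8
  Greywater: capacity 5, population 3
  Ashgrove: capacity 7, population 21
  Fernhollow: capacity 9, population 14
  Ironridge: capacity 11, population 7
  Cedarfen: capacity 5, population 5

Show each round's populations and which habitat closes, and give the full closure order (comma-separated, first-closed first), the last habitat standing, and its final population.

Round 1: Ashgrove=21 Cedarfen=5 Elkhorn=3 Fernhollow=14 Greywater=3 Hollowpine=8 Ironridge=7 → close Ashgrove (overflow 14)
  21÷6 = 3 each, +1 to first 3
Round 2: Cedarfen=9 Elkhorn=7 Fernhollow=18 Greywater=6 Hollowpine=11 Ironridge=10 → close Fernhollow (overflow 9)
  18÷5 = 3 each, +1 to first 3
Round 3: Cedarfen=13 Elkhorn=11 Greywater=10 Hollowpine=14 Ironridge=13 → close Cedarfen (overflow 8)
  13÷4 = 3 each, +1 to first 1
Round 4: Elkhorn=15 Greywater=13 Hollowpine=17 Ironridge=16 → close Greywater (overflow 8)
  13÷3 = 4 each, +1 to first 1
Round 5: Elkhorn=20 Hollowpine=21 Ironridge=20 → close Hollowpine (overflow 11)
  21÷2 = 10 each, +1 to first 1
Round 6: Elkhorn=31 Ironridge=30 → close Elkhorn (overflow 20)
  31÷1 = 31 each, +1 to first 0

Closure order: Ashgrove, Fernhollow, Cedarfen, Greywater, Hollowpine, Elkhorn
Last habitat: Ironridge with 61 animals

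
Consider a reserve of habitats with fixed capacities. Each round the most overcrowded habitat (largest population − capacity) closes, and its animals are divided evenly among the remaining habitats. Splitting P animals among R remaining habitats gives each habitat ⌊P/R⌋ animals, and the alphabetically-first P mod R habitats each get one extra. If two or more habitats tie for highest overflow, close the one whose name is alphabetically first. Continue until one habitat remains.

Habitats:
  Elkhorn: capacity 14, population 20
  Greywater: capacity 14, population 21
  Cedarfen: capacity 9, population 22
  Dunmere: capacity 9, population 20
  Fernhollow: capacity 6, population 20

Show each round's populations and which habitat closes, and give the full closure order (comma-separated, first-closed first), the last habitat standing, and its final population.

Closure order: Fernhollow, Cedarfen, Dunmere, Greywater
Last habitat: Elkhorn with 103 animals

Round 1: Cedarfen=22 Dunmere=20 Elkhorn=20 Fernhollow=20 Greywater=21 → close Fernhollow (overflow 14)
  20÷4 = 5 each, +1 to first 0
Round 2: Cedarfen=27 Dunmere=25 Elkhorn=25 Greywater=26 → close Cedarfen (overflow 18)
  27÷3 = 9 each, +1 to first 0
Round 3: Dunmere=34 Elkhorn=34 Greywater=35 → close Dunmere (overflow 25)
  34÷2 = 17 each, +1 to first 0
Round 4: Elkhorn=51 Greywater=52 → close Greywater (overflow 38)
  52÷1 = 52 each, +1 to first 0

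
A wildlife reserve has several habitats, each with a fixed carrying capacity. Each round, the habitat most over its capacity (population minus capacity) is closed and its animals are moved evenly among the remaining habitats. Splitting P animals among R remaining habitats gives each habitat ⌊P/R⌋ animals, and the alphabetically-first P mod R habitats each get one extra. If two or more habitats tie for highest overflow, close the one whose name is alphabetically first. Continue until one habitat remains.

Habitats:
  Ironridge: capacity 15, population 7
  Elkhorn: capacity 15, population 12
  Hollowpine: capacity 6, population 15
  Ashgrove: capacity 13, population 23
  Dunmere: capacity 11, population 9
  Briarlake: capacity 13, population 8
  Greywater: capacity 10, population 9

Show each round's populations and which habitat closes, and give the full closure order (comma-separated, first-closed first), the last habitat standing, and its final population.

Closure order: Ashgrove, Hollowpine, Greywater, Dunmere, Elkhorn, Briarlake
Last habitat: Ironridge with 83 animals

Round 1: Ashgrove=23 Briarlake=8 Dunmere=9 Elkhorn=12 Greywater=9 Hollowpine=15 Ironridge=7 → close Ashgrove (overflow 10)
  23÷6 = 3 each, +1 to first 5
Round 2: Briarlake=12 Dunmere=13 Elkhorn=16 Greywater=13 Hollowpine=19 Ironridge=10 → close Hollowpine (overflow 13)
  19÷5 = 3 each, +1 to first 4
Round 3: Briarlake=16 Dunmere=17 Elkhorn=20 Greywater=17 Ironridge=13 → close Greywater (overflow 7)
  17÷4 = 4 each, +1 to first 1
Round 4: Briarlake=21 Dunmere=21 Elkhorn=24 Ironridge=17 → close Dunmere (overflow 10)
  21÷3 = 7 each, +1 to first 0
Round 5: Briarlake=28 Elkhorn=31 Ironridge=24 → close Elkhorn (overflow 16)
  31÷2 = 15 each, +1 to first 1
Round 6: Briarlake=44 Ironridge=39 → close Briarlake (overflow 31)
  44÷1 = 44 each, +1 to first 0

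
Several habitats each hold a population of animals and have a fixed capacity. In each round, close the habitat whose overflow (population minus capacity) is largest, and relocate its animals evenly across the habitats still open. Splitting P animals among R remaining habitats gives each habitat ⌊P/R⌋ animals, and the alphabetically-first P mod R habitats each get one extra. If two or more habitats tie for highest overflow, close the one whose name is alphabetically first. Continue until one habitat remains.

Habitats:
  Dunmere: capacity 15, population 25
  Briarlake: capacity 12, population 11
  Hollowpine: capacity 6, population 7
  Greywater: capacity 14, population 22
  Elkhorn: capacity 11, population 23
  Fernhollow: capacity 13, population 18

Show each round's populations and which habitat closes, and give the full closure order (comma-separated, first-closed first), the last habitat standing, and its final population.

Closure order: Elkhorn, Dunmere, Greywater, Fernhollow, Briarlake
Last habitat: Hollowpine with 106 animals

Round 1: Briarlake=11 Dunmere=25 Elkhorn=23 Fernhollow=18 Greywater=22 Hollowpine=7 → close Elkhorn (overflow 12)
  23÷5 = 4 each, +1 to first 3
Round 2: Briarlake=16 Dunmere=30 Fernhollow=23 Greywater=26 Hollowpine=11 → close Dunmere (overflow 15)
  30÷4 = 7 each, +1 to first 2
Round 3: Briarlake=24 Fernhollow=31 Greywater=33 Hollowpine=18 → close Greywater (overflow 19)
  33÷3 = 11 each, +1 to first 0
Round 4: Briarlake=35 Fernhollow=42 Hollowpine=29 → close Fernhollow (overflow 29)
  42÷2 = 21 each, +1 to first 0
Round 5: Briarlake=56 Hollowpine=50 → close Briarlake (overflow 44)
  56÷1 = 56 each, +1 to first 0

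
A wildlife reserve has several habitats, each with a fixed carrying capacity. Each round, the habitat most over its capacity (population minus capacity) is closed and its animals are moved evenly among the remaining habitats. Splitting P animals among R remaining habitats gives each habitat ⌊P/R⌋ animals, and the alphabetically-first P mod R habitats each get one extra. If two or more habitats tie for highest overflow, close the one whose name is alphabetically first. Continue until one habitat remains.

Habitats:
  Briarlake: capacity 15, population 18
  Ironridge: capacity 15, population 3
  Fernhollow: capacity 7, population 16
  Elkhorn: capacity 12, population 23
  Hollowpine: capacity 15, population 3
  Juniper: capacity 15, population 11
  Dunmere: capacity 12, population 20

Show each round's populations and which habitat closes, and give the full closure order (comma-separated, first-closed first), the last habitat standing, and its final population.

Closure order: Elkhorn, Fernhollow, Dunmere, Briarlake, Juniper, Hollowpine
Last habitat: Ironridge with 94 animals

Round 1: Briarlake=18 Dunmere=20 Elkhorn=23 Fernhollow=16 Hollowpine=3 Ironridge=3 Juniper=11 → close Elkhorn (overflow 11)
  23÷6 = 3 each, +1 to first 5
Round 2: Briarlake=22 Dunmere=24 Fernhollow=20 Hollowpine=7 Ironridge=7 Juniper=14 → close Fernhollow (overflow 13)
  20÷5 = 4 each, +1 to first 0
Round 3: Briarlake=26 Dunmere=28 Hollowpine=11 Ironridge=11 Juniper=18 → close Dunmere (overflow 16)
  28÷4 = 7 each, +1 to first 0
Round 4: Briarlake=33 Hollowpine=18 Ironridge=18 Juniper=25 → close Briarlake (overflow 18)
  33÷3 = 11 each, +1 to first 0
Round 5: Hollowpine=29 Ironridge=29 Juniper=36 → close Juniper (overflow 21)
  36÷2 = 18 each, +1 to first 0
Round 6: Hollowpine=47 Ironridge=47 → close Hollowpine (overflow 32)
  47÷1 = 47 each, +1 to first 0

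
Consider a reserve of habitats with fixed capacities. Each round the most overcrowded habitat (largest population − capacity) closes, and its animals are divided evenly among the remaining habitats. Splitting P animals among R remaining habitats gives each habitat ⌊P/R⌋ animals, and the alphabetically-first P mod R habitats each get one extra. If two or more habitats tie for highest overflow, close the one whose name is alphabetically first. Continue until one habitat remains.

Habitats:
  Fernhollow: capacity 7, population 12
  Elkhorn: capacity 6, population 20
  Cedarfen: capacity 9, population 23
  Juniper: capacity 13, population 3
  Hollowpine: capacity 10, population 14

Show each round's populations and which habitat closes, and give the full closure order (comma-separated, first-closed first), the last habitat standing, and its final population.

Closure order: Cedarfen, Elkhorn, Fernhollow, Hollowpine
Last habitat: Juniper with 72 animals

Round 1: Cedarfen=23 Elkhorn=20 Fernhollow=12 Hollowpine=14 Juniper=3 → close Cedarfen (overflow 14)
  23÷4 = 5 each, +1 to first 3
Round 2: Elkhorn=26 Fernhollow=18 Hollowpine=20 Juniper=8 → close Elkhorn (overflow 20)
  26÷3 = 8 each, +1 to first 2
Round 3: Fernhollow=27 Hollowpine=29 Juniper=16 → close Fernhollow (overflow 20)
  27÷2 = 13 each, +1 to first 1
Round 4: Hollowpine=43 Juniper=29 → close Hollowpine (overflow 33)
  43÷1 = 43 each, +1 to first 0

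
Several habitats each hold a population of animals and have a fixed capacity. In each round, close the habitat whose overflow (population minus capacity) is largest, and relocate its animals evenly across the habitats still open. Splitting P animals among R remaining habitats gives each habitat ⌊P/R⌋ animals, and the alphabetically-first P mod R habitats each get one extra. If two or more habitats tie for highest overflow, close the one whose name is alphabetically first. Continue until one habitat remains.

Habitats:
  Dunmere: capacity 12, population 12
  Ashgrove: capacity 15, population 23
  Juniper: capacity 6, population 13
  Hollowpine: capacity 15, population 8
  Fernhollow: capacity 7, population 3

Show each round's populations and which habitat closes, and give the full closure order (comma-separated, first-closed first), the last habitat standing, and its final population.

Closure order: Ashgrove, Juniper, Dunmere, Fernhollow
Last habitat: Hollowpine with 59 animals

Round 1: Ashgrove=23 Dunmere=12 Fernhollow=3 Hollowpine=8 Juniper=13 → close Ashgrove (overflow 8)
  23÷4 = 5 each, +1 to first 3
Round 2: Dunmere=18 Fernhollow=9 Hollowpine=14 Juniper=18 → close Juniper (overflow 12)
  18÷3 = 6 each, +1 to first 0
Round 3: Dunmere=24 Fernhollow=15 Hollowpine=20 → close Dunmere (overflow 12)
  24÷2 = 12 each, +1 to first 0
Round 4: Fernhollow=27 Hollowpine=32 → close Fernhollow (overflow 20)
  27÷1 = 27 each, +1 to first 0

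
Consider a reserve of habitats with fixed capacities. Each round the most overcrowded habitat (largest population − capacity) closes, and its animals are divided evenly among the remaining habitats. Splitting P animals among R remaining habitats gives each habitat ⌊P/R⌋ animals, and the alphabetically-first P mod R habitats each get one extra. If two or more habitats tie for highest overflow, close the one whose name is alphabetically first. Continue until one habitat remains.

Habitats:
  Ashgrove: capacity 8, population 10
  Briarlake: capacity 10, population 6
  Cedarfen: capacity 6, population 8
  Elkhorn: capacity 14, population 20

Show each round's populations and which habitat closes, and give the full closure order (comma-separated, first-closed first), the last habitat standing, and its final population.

Round 1: Ashgrove=10 Briarlake=6 Cedarfen=8 Elkhorn=20 → close Elkhorn (overflow 6)
  20÷3 = 6 each, +1 to first 2
Round 2: Ashgrove=17 Briarlake=13 Cedarfen=14 → close Ashgrove (overflow 9)
  17÷2 = 8 each, +1 to first 1
Round 3: Briarlake=22 Cedarfen=22 → close Cedarfen (overflow 16)
  22÷1 = 22 each, +1 to first 0

Closure order: Elkhorn, Ashgrove, Cedarfen
Last habitat: Briarlake with 44 animals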